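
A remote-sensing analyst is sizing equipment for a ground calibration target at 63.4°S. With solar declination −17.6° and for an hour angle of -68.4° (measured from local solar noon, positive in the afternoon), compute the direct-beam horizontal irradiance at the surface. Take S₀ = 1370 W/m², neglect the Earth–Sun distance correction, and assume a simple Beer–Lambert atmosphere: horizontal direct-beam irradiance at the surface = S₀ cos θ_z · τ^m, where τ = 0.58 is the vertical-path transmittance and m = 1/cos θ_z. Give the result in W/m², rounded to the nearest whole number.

164 W/m²

cos θ_z = sin(-63.4°) sin(-17.6°) + cos(-63.4°) cos(-17.6°) cos(-68.40°) = 0.2704 + 0.1571 = 0.4275.
Air mass m = 1/cos θ_z = 1/0.4275 = 2.339; τ^m = 0.58^2.339 = 0.2797.
Surface direct beam = 1370 × 0.4275 × 0.2797 = 163.81 W/m².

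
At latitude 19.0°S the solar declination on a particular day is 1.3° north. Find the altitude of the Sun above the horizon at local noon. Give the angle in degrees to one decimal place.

69.7°

At local solar noon the hour angle is zero, so the elevation is 90° − |φ − δ| = 90° − |-19.0° − (1.3°)| = 90° − 20.3° = 69.7°.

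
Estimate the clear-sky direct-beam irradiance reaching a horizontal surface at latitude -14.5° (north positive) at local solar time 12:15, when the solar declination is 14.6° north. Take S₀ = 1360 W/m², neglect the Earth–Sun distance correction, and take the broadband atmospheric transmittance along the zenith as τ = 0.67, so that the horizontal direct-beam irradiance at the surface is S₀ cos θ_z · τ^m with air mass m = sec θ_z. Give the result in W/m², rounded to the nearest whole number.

Hour angle H = 15° × (12.25 − 12) = 3.75°.
With φ = -14.5°, δ = 14.6°, H = 3.75°: sin φ sin δ = -0.0631, cos φ cos δ cos H = 0.9349, so cos θ_z = 0.8718.
Air mass m = 1/cos θ_z = 1/0.8718 = 1.147; τ^m = 0.67^1.147 = 0.6317.
Surface direct beam = 1360 × 0.8718 × 0.6317 = 748.97 W/m².

749 W/m²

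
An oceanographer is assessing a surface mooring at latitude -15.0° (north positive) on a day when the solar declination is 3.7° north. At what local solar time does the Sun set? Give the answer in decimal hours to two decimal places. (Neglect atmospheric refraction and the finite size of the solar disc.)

17.93 h

−tan φ tan δ = −(-0.2679)(0.0647) = 0.0173; H_s = arccos(0.0173) = 89.01°.
Sunset is at 12 + H_s/15 = 12 + 5.934 = 17.934 h local solar time.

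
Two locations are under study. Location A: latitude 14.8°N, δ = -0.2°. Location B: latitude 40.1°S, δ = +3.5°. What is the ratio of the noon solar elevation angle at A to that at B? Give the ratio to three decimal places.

1.616

A: 90° − |14.8 − (-0.2)| = 75.00°.
B: 90° − |-40.1 − (3.5)| = 46.40°.
Ratio A/B = 75.0000 / 46.4000 = 1.6164.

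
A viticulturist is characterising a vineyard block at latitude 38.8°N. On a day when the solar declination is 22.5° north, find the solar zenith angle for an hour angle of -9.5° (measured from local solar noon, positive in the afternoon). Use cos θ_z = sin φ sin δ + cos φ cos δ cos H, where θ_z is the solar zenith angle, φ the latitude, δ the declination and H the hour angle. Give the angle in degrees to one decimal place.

18.2°

cos θ_z = sin(38.8°) sin(22.5°) + cos(38.8°) cos(22.5°) cos(-9.50°) = 0.2398 + 0.7101 = 0.9499.
θ_z = arccos(0.9499) = 18.21°.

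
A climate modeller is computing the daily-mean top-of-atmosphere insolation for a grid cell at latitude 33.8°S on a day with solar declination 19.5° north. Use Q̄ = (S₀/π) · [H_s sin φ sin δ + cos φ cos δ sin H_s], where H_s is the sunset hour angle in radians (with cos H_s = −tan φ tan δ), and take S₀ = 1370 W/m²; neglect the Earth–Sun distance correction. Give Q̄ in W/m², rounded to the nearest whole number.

224 W/m²

cos H_s = −tan(-33.8°) · tan(19.5°) = 0.2371, so H_s = arccos(0.2371) = 76.28°. In radians, H_s = 1.3313.
H_s sin φ sin δ = 1.3313 × -0.5563 × 0.3338 = -0.2472.
cos φ cos δ sin H_s = 0.8310 × 0.9426 × 0.9715 = 0.7610.
Q̄ = (1370/π) × (-0.2472 + 0.7610) = 436.08 × 0.5138 = 224.06 W/m².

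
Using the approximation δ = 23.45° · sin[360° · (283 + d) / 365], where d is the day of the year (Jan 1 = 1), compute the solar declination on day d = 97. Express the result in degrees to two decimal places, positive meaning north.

+5.99°

360 × (283 + 97) / 365 = 374.795°; sin(374.795°) = 0.2554.
δ = 23.45 × 0.2554 = 5.989° ≈ +5.99°.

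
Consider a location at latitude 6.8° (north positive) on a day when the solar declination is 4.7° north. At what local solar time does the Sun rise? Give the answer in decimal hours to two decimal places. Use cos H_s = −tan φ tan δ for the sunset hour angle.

−tan φ tan δ = −(0.1192)(0.0822) = -0.0098; H_s = arccos(-0.0098) = 90.56°.
Sunrise is at 12 − H_s/15 = 12 − 6.037 = 5.963 h local solar time.

5.96 h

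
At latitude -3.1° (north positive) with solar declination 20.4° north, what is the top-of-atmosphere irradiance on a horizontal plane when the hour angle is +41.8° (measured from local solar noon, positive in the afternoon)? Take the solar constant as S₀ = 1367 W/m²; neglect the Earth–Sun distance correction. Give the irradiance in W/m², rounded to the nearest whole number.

928 W/m²

cos θ_z = sin(-3.1°) sin(20.4°) + cos(-3.1°) cos(20.4°) cos(41.80°) = -0.0189 + 0.6977 = 0.6788.
Top-of-atmosphere irradiance = S₀ cos θ_z = 1367 × 0.6788 = 927.92 W/m².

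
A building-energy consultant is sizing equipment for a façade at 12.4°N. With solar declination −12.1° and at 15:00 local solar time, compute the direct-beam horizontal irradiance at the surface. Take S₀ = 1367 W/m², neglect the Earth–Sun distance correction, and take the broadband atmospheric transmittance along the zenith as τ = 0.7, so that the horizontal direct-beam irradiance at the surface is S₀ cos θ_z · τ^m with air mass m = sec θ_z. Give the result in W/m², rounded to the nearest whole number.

Hour angle H = 15° × (15 − 12) = 45.00°.
With φ = 12.4°, δ = -12.1°, H = 45.00°: sin φ sin δ = -0.0450, cos φ cos δ cos H = 0.6753, so cos θ_z = 0.6303.
Air mass m = 1/cos θ_z = 1/0.6303 = 1.587; τ^m = 0.7^1.587 = 0.5678.
Surface direct beam = 1367 × 0.6303 × 0.5678 = 489.23 W/m².

489 W/m²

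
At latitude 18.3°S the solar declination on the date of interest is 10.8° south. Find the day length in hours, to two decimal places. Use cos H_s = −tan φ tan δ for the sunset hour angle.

−tan φ tan δ = −(-0.3307)(-0.1908) = -0.0631; H_s = arccos(-0.0631) = 93.62°.
Day length = 2 H_s / 15° h⁻¹ = 187.24° / 15 = 12.483 h.

12.48 hours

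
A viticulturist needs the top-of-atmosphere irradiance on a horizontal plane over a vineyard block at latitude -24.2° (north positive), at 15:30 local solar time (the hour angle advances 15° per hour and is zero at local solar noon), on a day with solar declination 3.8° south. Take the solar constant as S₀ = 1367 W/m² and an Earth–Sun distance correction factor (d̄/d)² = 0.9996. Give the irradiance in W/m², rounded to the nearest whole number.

794 W/m²

Hour angle H = 15° × (15.5 − 12) = 52.50°.
cos θ_z = sin φ sin δ + cos φ cos δ cos H = (-0.4099)(-0.0663) + (0.9121)(0.9978)(0.6088) = 0.5812.
Top-of-atmosphere irradiance = S₀ (d̄/d)² cos θ_z = 1367 × 0.9996 × 0.5812 = 794.18 W/m².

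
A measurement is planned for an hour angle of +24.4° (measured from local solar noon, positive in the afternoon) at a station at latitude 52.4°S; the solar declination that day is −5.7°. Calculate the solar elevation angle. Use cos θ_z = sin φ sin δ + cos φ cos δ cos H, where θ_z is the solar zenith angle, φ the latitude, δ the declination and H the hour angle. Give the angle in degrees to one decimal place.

With φ = -52.4°, δ = -5.7°, H = 24.40°: sin φ sin δ = 0.0787, cos φ cos δ cos H = 0.5529, so cos θ_z = 0.6316.
θ_z = arccos(0.6316) = 50.83°, so the elevation is 90° − 50.83° = 39.17°.

39.2°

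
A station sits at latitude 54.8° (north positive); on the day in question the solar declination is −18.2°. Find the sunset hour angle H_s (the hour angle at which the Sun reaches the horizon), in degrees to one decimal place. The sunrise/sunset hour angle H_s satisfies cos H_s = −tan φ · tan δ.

62.2°

The sunset hour angle satisfies cos H_s = −tan φ tan δ = 0.4661, giving H_s = 62.22°.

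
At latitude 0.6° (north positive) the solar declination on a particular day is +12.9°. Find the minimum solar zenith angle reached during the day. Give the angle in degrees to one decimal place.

At local solar noon the hour angle is zero, so the zenith angle is |φ − δ| = |0.6° − (12.9°)| = 12.3°.

12.3°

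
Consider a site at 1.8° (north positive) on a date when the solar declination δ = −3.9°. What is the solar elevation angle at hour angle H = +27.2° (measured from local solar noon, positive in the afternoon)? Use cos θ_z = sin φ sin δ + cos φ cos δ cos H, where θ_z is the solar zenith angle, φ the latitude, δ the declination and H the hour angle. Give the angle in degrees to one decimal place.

With φ = 1.8°, δ = -3.9°, H = 27.20°: sin φ sin δ = -0.0021, cos φ cos δ cos H = 0.8869, so cos θ_z = 0.8848.
θ_z = arccos(0.8848) = 27.77°, so the elevation is 90° − 27.77° = 62.23°.

62.2°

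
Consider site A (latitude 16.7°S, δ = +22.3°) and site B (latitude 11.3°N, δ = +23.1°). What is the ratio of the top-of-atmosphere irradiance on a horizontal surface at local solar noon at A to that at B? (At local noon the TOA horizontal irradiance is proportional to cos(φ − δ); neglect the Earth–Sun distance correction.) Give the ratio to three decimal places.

0.794

A: cos θ_z = cos(-16.7° − (22.3°)) = 0.7771.
B: cos θ_z = cos(11.3° − (23.1°)) = 0.9789.
Ratio A/B = 0.7771 / 0.9789 = 0.7939.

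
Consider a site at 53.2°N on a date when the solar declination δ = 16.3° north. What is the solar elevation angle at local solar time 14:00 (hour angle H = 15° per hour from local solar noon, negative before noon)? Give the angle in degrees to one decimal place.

Hour angle H = 15° × (14 − 12) = 30.00°.
cos θ_z = sin(53.2°) sin(16.3°) + cos(53.2°) cos(16.3°) cos(30.00°) = 0.2247 + 0.4979 = 0.7226.
θ_z = arccos(0.7226) = 43.73°, so the elevation is 90° − 43.73° = 46.27°.

46.3°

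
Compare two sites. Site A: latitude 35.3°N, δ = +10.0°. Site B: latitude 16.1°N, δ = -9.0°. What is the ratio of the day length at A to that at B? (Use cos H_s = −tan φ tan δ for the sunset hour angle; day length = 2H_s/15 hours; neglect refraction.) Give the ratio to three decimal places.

1.112

A: H_s = arccos(−tan 35.3° · tan 10.0°) = 97.17°, so 2H_s/15 = 12.9560 h.
B: H_s = arccos(−tan 16.1° · tan -9.0°) = 87.38°, so 2H_s/15 = 11.6507 h.
Ratio A/B = 12.9560 / 11.6507 = 1.1120.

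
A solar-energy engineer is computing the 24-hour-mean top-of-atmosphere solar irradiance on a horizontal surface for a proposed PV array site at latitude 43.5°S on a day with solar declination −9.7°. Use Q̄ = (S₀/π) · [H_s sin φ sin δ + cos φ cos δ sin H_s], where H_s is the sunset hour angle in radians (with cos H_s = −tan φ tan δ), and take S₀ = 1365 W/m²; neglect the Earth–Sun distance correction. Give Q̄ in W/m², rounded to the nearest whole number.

394 W/m²

−tan φ tan δ = −(-0.9490)(-0.1709) = -0.1622; H_s = arccos(-0.1622) = 99.33°. In radians, H_s = 1.7336.
H_s sin φ sin δ = 1.7336 × -0.6884 × -0.1685 = 0.2011.
cos φ cos δ sin H_s = 0.7254 × 0.9857 × 0.9868 = 0.7056.
Q̄ = (1365/π) × (0.2011 + 0.7056) = 434.49 × 0.9067 = 393.95 W/m².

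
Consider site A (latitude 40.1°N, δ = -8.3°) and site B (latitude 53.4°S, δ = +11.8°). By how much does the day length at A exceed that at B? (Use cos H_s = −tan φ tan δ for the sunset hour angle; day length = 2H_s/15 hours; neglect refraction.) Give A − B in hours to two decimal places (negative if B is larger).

+1.24 h

A: H_s = arccos(−tan 40.1° · tan -8.3°) = 82.94°, so 2H_s/15 = 11.0587 h.
B: H_s = arccos(−tan -53.4° · tan 11.8°) = 73.66°, so 2H_s/15 = 9.8213 h.
A − B = 11.0587 − 9.8213 = 1.2374 h.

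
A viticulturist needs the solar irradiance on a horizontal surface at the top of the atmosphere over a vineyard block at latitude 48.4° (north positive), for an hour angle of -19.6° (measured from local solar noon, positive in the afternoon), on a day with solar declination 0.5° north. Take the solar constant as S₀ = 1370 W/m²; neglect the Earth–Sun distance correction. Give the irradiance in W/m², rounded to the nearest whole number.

866 W/m²

cos θ_z = sin(48.4°) sin(0.5°) + cos(48.4°) cos(0.5°) cos(-19.60°) = 0.0065 + 0.6254 = 0.6319.
Top-of-atmosphere irradiance = S₀ cos θ_z = 1370 × 0.6319 = 865.70 W/m².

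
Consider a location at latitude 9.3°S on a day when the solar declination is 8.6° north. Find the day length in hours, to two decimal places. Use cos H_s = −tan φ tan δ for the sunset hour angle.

cos H_s = −tan(-9.3°) · tan(8.6°) = 0.0248, so H_s = arccos(0.0248) = 88.58°.
Day length = 2 H_s / 15° h⁻¹ = 177.16° / 15 = 11.811 h.

11.81 hours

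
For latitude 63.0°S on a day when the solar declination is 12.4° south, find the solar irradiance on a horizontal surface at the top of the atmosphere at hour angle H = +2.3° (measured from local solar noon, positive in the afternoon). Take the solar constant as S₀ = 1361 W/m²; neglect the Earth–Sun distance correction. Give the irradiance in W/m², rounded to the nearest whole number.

With φ = -63.0°, δ = -12.4°, H = 2.30°: sin φ sin δ = 0.1913, cos φ cos δ cos H = 0.4430, so cos θ_z = 0.6343.
Top-of-atmosphere irradiance = S₀ cos θ_z = 1361 × 0.6343 = 863.28 W/m².

863 W/m²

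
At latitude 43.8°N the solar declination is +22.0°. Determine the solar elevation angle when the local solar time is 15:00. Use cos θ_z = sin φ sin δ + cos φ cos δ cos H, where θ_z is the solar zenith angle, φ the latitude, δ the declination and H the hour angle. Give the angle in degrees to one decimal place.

47.1°

Hour angle H = 15° × (15 − 12) = 45.00°.
With φ = 43.8°, δ = 22.0°, H = 45.00°: sin φ sin δ = 0.2593, cos φ cos δ cos H = 0.4732, so cos θ_z = 0.7325.
θ_z = arccos(0.7325) = 42.90°, so the elevation is 90° − 42.90° = 47.10°.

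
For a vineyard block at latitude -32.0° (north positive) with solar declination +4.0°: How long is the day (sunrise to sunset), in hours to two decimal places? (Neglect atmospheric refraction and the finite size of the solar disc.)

cos H_s = −tan(-32.0°) · tan(4.0°) = 0.0437, so H_s = arccos(0.0437) = 87.50°.
Day length = 2 H_s / 15° h⁻¹ = 175.00° / 15 = 11.667 h.

11.67 hours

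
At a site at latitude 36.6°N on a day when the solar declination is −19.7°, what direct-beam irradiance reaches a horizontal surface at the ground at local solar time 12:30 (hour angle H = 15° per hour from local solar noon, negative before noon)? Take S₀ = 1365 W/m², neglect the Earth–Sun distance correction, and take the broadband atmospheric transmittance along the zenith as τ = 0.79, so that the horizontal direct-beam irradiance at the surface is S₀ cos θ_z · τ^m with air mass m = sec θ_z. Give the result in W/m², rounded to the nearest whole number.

487 W/m²

Hour angle H = 15° × (12.5 − 12) = 7.50°.
With φ = 36.6°, δ = -19.7°, H = 7.50°: sin φ sin δ = -0.2010, cos φ cos δ cos H = 0.7494, so cos θ_z = 0.5484.
Air mass m = 1/cos θ_z = 1/0.5484 = 1.823; τ^m = 0.79^1.823 = 0.6507.
Surface direct beam = 1365 × 0.5484 × 0.6507 = 487.09 W/m².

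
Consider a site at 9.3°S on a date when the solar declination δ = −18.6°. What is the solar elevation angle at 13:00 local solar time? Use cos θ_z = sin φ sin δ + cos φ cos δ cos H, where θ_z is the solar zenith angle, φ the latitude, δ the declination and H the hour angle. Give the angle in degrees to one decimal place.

Hour angle H = 15° × (13 − 12) = 15.00°.
With φ = -9.3°, δ = -18.6°, H = 15.00°: sin φ sin δ = 0.0515, cos φ cos δ cos H = 0.9034, so cos θ_z = 0.9549.
θ_z = arccos(0.9549) = 17.27°, so the elevation is 90° − 17.27° = 72.73°.

72.7°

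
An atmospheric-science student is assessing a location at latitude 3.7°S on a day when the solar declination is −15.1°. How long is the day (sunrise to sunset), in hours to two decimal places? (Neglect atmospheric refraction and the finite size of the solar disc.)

cos H_s = −tan(-3.7°) · tan(-15.1°) = -0.0174, so H_s = arccos(-0.0174) = 91.00°.
Day length = 2 H_s / 15° h⁻¹ = 182.00° / 15 = 12.133 h.

12.13 hours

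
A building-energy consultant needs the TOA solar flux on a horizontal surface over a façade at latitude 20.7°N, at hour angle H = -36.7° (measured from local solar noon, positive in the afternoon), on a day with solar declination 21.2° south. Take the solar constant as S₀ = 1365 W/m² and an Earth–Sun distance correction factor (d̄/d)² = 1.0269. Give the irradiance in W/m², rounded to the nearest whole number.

cos θ_z = sin(20.7°) sin(-21.2°) + cos(20.7°) cos(-21.2°) cos(-36.70°) = -0.1278 + 0.6993 = 0.5715.
Top-of-atmosphere irradiance = S₀ (d̄/d)² cos θ_z = 1365 × 1.0269 × 0.5715 = 801.08 W/m².

801 W/m²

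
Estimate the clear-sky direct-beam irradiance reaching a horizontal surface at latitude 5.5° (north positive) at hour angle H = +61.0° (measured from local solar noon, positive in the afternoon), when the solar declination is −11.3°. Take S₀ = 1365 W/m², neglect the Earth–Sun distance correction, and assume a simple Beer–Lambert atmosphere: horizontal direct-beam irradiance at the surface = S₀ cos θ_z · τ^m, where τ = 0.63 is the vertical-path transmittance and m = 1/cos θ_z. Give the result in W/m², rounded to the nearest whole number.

cos θ_z = sin(5.5°) sin(-11.3°) + cos(5.5°) cos(-11.3°) cos(61.00°) = -0.0188 + 0.4732 = 0.4544.
Air mass m = 1/cos θ_z = 1/0.4544 = 2.201; τ^m = 0.63^2.201 = 0.3617.
Surface direct beam = 1365 × 0.4544 × 0.3617 = 224.35 W/m².

224 W/m²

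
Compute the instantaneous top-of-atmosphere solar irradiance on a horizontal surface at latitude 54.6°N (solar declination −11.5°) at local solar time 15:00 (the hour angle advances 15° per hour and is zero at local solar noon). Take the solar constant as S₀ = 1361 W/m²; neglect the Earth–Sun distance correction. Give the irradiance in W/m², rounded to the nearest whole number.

Hour angle H = 15° × (15 − 12) = 45.00°.
cos θ_z = sin(54.6°) sin(-11.5°) + cos(54.6°) cos(-11.5°) cos(45.00°) = -0.1625 + 0.4014 = 0.2389.
Top-of-atmosphere irradiance = S₀ cos θ_z = 1361 × 0.2389 = 325.14 W/m².

325 W/m²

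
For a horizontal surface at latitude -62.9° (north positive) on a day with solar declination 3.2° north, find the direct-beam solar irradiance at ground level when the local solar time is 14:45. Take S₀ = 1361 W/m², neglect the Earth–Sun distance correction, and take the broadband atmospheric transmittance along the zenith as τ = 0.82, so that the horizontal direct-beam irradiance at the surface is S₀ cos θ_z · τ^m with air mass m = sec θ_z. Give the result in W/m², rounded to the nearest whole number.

Hour angle H = 15° × (14.75 − 12) = 41.25°.
cos θ_z = sin(-62.9°) sin(3.2°) + cos(-62.9°) cos(3.2°) cos(41.25°) = -0.0497 + 0.3420 = 0.2923.
Air mass m = 1/cos θ_z = 1/0.2923 = 3.421; τ^m = 0.82^3.421 = 0.5072.
Surface direct beam = 1361 × 0.2923 × 0.5072 = 201.77 W/m².

202 W/m²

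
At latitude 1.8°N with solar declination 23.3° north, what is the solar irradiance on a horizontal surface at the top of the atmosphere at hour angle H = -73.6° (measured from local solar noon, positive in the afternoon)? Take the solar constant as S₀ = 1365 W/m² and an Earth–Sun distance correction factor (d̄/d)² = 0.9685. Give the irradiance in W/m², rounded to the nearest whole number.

359 W/m²

With φ = 1.8°, δ = 23.3°, H = -73.60°: sin φ sin δ = 0.0124, cos φ cos δ cos H = 0.2592, so cos θ_z = 0.2716.
Top-of-atmosphere irradiance = S₀ (d̄/d)² cos θ_z = 1365 × 0.9685 × 0.2716 = 359.06 W/m².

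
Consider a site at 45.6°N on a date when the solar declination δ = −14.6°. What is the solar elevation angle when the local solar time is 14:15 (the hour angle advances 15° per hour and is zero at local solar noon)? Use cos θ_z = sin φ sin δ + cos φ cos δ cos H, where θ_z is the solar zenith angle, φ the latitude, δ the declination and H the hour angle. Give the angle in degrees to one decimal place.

Hour angle H = 15° × (14.25 − 12) = 33.75°.
cos θ_z = sin φ sin δ + cos φ cos δ cos H = (0.7145)(-0.2521) + (0.6997)(0.9677)(0.8315) = 0.3829.
θ_z = arccos(0.3829) = 67.49°, so the elevation is 90° − 67.49° = 22.51°.

22.5°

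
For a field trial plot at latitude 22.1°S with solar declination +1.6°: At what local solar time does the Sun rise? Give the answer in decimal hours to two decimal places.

6.04 h

−tan φ tan δ = −(-0.4061)(0.0279) = 0.0113; H_s = arccos(0.0113) = 89.35°.
Sunrise is at 12 − H_s/15 = 12 − 5.957 = 6.043 h local solar time.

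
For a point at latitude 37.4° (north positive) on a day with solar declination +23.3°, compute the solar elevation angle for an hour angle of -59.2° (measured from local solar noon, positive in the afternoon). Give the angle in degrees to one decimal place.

cos θ_z = sin φ sin δ + cos φ cos δ cos H = (0.6074)(0.3955) + (0.7944)(0.9184)(0.5120) = 0.6138.
θ_z = arccos(0.6138) = 52.14°, so the elevation is 90° − 52.14° = 37.86°.

37.9°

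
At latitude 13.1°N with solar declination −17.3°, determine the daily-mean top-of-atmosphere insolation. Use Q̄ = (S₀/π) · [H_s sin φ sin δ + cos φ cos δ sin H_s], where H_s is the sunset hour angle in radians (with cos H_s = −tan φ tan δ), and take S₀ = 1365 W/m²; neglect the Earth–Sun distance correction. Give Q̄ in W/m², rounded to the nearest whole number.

359 W/m²

−tan φ tan δ = −(0.2327)(-0.3115) = 0.0725; H_s = arccos(0.0725) = 85.84°. In radians, H_s = 1.4982.
H_s sin φ sin δ = 1.4982 × 0.2267 × -0.2974 = -0.1010.
cos φ cos δ sin H_s = 0.9740 × 0.9548 × 0.9974 = 0.9276.
Q̄ = (1365/π) × (-0.1010 + 0.9276) = 434.49 × 0.8266 = 359.15 W/m².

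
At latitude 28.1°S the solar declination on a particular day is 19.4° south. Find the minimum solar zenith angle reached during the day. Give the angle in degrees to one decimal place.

At local solar noon the hour angle is zero, so the zenith angle is |φ − δ| = |-28.1° − (-19.4°)| = 8.7°.

8.7°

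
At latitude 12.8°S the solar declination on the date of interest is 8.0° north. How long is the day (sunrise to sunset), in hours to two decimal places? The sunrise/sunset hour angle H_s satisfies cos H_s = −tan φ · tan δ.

The sunset hour angle satisfies cos H_s = −tan φ tan δ = 0.0319, giving H_s = 88.17°.
Day length = 2 H_s / 15° h⁻¹ = 176.34° / 15 = 11.756 h.

11.76 hours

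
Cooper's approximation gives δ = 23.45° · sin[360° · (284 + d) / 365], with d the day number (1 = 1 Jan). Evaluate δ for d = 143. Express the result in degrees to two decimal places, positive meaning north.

360 × (284 + 143) / 365 = 421.151°; sin(421.151°) = 0.8759.
δ = 23.45 × 0.8759 = 20.540° ≈ +20.54°.

+20.54°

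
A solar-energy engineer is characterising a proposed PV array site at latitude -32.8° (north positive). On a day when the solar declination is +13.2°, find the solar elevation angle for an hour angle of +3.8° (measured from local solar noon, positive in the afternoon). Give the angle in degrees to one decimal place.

cos θ_z = sin(-32.8°) sin(13.2°) + cos(-32.8°) cos(13.2°) cos(3.80°) = -0.1237 + 0.8166 = 0.6929.
θ_z = arccos(0.6929) = 46.14°, so the elevation is 90° − 46.14° = 43.86°.

43.9°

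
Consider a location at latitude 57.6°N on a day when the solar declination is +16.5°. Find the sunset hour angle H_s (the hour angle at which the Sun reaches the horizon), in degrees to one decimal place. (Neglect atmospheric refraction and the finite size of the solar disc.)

cos H_s = −tan(57.6°) · tan(16.5°) = -0.4668, so H_s = arccos(-0.4668) = 117.83°.

117.8°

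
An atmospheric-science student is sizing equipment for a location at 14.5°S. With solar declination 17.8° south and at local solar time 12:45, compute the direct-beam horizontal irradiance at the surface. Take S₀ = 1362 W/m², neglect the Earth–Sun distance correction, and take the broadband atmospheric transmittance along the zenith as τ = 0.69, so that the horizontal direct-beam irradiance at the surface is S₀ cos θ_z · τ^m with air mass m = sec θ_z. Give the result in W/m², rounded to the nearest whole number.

Hour angle H = 15° × (12.75 − 12) = 11.25°.
cos θ_z = sin(-14.5°) sin(-17.8°) + cos(-14.5°) cos(-17.8°) cos(11.25°) = 0.0765 + 0.9041 = 0.9806.
Air mass m = 1/cos θ_z = 1/0.9806 = 1.020; τ^m = 0.69^1.020 = 0.6849.
Surface direct beam = 1362 × 0.9806 × 0.6849 = 914.74 W/m².

915 W/m²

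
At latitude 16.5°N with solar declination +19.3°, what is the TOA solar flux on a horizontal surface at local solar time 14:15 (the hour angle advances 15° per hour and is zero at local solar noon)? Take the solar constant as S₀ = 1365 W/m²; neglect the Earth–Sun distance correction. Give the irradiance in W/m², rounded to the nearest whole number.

Hour angle H = 15° × (14.25 − 12) = 33.75°.
cos θ_z = sin φ sin δ + cos φ cos δ cos H = (0.2840)(0.3305) + (0.9588)(0.9438)(0.8315) = 0.8463.
Top-of-atmosphere irradiance = S₀ cos θ_z = 1365 × 0.8463 = 1155.20 W/m².

1155 W/m²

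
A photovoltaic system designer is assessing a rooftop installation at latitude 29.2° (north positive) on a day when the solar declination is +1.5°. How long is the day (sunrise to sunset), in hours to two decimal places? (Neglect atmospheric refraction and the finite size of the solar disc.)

12.11 hours

The sunset hour angle satisfies cos H_s = −tan φ tan δ = -0.0146, giving H_s = 90.84°.
Day length = 2 H_s / 15° h⁻¹ = 181.68° / 15 = 12.112 h.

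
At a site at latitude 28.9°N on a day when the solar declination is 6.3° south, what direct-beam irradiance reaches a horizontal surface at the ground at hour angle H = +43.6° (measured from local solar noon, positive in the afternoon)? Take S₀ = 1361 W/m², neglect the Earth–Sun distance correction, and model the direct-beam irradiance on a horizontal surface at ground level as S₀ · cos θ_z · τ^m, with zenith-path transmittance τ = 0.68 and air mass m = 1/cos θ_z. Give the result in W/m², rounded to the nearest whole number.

cos θ_z = sin φ sin δ + cos φ cos δ cos H = (0.4833)(-0.1097) + (0.8755)(0.9940)(0.7242) = 0.5772.
Air mass m = 1/cos θ_z = 1/0.5772 = 1.733; τ^m = 0.68^1.733 = 0.5126.
Surface direct beam = 1361 × 0.5772 × 0.5126 = 402.68 W/m².

403 W/m²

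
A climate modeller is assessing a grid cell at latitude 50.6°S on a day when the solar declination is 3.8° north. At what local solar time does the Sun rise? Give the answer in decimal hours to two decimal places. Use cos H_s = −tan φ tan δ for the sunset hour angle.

6.31 h

cos H_s = −tan(-50.6°) · tan(3.8°) = 0.0809, so H_s = arccos(0.0809) = 85.36°.
Sunrise is at 12 − H_s/15 = 12 − 5.691 = 6.309 h local solar time.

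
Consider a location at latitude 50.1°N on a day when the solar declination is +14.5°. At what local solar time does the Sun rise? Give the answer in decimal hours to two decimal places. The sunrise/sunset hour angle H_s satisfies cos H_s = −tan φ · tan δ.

4.80 h

cos H_s = −tan(50.1°) · tan(14.5°) = -0.3093, so H_s = arccos(-0.3093) = 108.02°.
Sunrise is at 12 − H_s/15 = 12 − 7.201 = 4.799 h local solar time.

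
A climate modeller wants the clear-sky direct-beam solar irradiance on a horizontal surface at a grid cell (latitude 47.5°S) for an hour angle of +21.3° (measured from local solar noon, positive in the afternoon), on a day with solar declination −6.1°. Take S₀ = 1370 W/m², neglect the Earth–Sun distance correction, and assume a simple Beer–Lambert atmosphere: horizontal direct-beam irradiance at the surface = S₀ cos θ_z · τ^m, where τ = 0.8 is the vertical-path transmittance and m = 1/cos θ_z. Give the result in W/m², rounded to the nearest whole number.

703 W/m²

cos θ_z = sin φ sin δ + cos φ cos δ cos H = (-0.7373)(-0.1063) + (0.6756)(0.9943)(0.9317) = 0.7042.
Air mass m = 1/cos θ_z = 1/0.7042 = 1.420; τ^m = 0.8^1.420 = 0.7284.
Surface direct beam = 1370 × 0.7042 × 0.7284 = 702.73 W/m².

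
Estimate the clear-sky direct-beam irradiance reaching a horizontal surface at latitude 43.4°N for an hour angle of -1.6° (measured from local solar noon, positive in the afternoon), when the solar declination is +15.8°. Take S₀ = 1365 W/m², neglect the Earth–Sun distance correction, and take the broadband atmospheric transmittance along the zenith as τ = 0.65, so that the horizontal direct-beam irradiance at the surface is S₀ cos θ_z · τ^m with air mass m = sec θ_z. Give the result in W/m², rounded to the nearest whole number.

cos θ_z = sin φ sin δ + cos φ cos δ cos H = (0.6871)(0.2723) + (0.7266)(0.9622)(0.9996) = 0.8860.
Air mass m = 1/cos θ_z = 1/0.8860 = 1.129; τ^m = 0.65^1.129 = 0.6149.
Surface direct beam = 1365 × 0.8860 × 0.6149 = 743.65 W/m².

744 W/m²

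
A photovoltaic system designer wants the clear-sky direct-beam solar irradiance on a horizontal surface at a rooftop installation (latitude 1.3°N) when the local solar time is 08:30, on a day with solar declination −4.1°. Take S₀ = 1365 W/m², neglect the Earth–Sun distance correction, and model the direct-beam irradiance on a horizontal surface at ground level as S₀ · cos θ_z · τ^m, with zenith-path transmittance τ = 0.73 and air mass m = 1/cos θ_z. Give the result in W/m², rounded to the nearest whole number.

Hour angle H = 15° × (8.5 − 12) = -52.50°.
cos θ_z = sin φ sin δ + cos φ cos δ cos H = (0.0227)(-0.0715) + (0.9997)(0.9974)(0.6088) = 0.6054.
Air mass m = 1/cos θ_z = 1/0.6054 = 1.652; τ^m = 0.73^1.652 = 0.5946.
Surface direct beam = 1365 × 0.6054 × 0.5946 = 491.36 W/m².

491 W/m²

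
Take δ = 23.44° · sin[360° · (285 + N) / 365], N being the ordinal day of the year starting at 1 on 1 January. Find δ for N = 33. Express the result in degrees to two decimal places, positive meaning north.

-16.96°

360 × (285 + 33) / 365 = 313.644°; sin(313.644°) = -0.7236.
δ = 23.44 × -0.7236 = -16.961° ≈ -16.96°.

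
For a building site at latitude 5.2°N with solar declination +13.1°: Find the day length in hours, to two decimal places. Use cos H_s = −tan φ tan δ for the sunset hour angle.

−tan φ tan δ = −(0.0910)(0.2327) = -0.0212; H_s = arccos(-0.0212) = 91.21°.
Day length = 2 H_s / 15° h⁻¹ = 182.42° / 15 = 12.161 h.

12.16 hours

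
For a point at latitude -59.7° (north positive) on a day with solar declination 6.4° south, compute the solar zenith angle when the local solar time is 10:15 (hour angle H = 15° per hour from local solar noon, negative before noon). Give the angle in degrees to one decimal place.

56.9°

Hour angle H = 15° × (10.25 − 12) = -26.25°.
With φ = -59.7°, δ = -6.4°, H = -26.25°: sin φ sin δ = 0.0962, cos φ cos δ cos H = 0.4497, so cos θ_z = 0.5459.
θ_z = arccos(0.5459) = 56.91°.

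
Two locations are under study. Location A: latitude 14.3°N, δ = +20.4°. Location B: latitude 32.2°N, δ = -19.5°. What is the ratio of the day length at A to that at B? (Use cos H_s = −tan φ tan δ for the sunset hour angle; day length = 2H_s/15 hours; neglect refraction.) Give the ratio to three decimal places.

A: H_s = arccos(−tan 14.3° · tan 20.4°) = 95.44°, so 2H_s/15 = 12.7253 h.
B: H_s = arccos(−tan 32.2° · tan -19.5°) = 77.11°, so 2H_s/15 = 10.2813 h.
Ratio A/B = 12.7253 / 10.2813 = 1.2377.

1.238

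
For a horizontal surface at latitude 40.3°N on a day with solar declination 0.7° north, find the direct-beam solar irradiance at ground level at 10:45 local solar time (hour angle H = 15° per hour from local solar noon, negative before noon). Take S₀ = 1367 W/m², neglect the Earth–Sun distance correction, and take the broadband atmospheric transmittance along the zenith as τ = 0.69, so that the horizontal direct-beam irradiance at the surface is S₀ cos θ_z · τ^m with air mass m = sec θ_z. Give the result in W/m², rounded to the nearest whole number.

Hour angle H = 15° × (10.75 − 12) = -18.75°.
cos θ_z = sin φ sin δ + cos φ cos δ cos H = (0.6468)(0.0122) + (0.7627)(0.9999)(0.9469) = 0.7300.
Air mass m = 1/cos θ_z = 1/0.7300 = 1.370; τ^m = 0.69^1.370 = 0.6015.
Surface direct beam = 1367 × 0.7300 × 0.6015 = 600.24 W/m².

600 W/m²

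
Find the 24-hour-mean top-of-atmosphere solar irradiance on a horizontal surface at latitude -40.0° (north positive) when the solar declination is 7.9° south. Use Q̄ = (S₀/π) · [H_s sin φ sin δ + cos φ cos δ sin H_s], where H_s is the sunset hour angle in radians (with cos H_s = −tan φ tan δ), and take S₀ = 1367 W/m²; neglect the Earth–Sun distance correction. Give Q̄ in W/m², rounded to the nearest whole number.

393 W/m²

cos H_s = −tan(-40.0°) · tan(-7.9°) = -0.1164, so H_s = arccos(-0.1164) = 96.68°. In radians, H_s = 1.6874.
H_s sin φ sin δ = 1.6874 × -0.6428 × -0.1374 = 0.1490.
cos φ cos δ sin H_s = 0.7660 × 0.9905 × 0.9932 = 0.7536.
Q̄ = (1367/π) × (0.1490 + 0.7536) = 435.13 × 0.9026 = 392.75 W/m².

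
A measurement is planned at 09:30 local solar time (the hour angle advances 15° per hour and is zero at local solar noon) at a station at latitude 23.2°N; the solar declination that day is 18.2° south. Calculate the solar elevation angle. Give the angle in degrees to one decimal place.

Hour angle H = 15° × (9.5 − 12) = -37.50°.
cos θ_z = sin(23.2°) sin(-18.2°) + cos(23.2°) cos(-18.2°) cos(-37.50°) = -0.1230 + 0.6927 = 0.5697.
θ_z = arccos(0.5697) = 55.27°, so the elevation is 90° − 55.27° = 34.73°.

34.7°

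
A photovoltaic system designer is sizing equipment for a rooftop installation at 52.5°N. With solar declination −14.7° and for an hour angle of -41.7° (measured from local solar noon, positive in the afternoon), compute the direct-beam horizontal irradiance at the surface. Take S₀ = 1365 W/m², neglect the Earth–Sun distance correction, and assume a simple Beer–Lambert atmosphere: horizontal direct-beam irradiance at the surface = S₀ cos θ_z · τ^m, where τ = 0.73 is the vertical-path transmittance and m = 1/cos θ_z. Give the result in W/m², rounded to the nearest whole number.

cos θ_z = sin φ sin δ + cos φ cos δ cos H = (0.7934)(-0.2538) + (0.6088)(0.9673)(0.7466) = 0.2383.
Air mass m = 1/cos θ_z = 1/0.2383 = 4.196; τ^m = 0.73^4.196 = 0.2670.
Surface direct beam = 1365 × 0.2383 × 0.2670 = 86.85 W/m².

87 W/m²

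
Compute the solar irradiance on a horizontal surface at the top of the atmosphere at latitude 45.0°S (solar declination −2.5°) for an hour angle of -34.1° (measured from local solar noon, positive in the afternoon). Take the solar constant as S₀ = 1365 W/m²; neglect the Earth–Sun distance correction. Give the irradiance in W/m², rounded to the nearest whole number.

841 W/m²

cos θ_z = sin(-45.0°) sin(-2.5°) + cos(-45.0°) cos(-2.5°) cos(-34.10°) = 0.0308 + 0.5850 = 0.6158.
Top-of-atmosphere irradiance = S₀ cos θ_z = 1365 × 0.6158 = 840.57 W/m².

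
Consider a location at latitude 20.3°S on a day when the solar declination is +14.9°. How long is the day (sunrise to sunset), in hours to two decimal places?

−tan φ tan δ = −(-0.3699)(0.2661) = 0.0984; H_s = arccos(0.0984) = 84.35°.
Day length = 2 H_s / 15° h⁻¹ = 168.70° / 15 = 11.247 h.

11.25 hours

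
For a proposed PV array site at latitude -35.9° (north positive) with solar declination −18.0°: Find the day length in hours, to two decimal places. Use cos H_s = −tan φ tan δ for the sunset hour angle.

13.81 hours

−tan φ tan δ = −(-0.7239)(-0.3249) = -0.2352; H_s = arccos(-0.2352) = 103.60°.
Day length = 2 H_s / 15° h⁻¹ = 207.20° / 15 = 13.813 h.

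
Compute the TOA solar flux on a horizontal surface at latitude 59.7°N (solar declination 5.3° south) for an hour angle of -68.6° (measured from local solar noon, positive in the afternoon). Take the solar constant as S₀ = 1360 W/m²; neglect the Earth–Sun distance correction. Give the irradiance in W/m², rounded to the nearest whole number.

141 W/m²

cos θ_z = sin φ sin δ + cos φ cos δ cos H = (0.8634)(-0.0924) + (0.5045)(0.9957)(0.3649) = 0.1035.
Top-of-atmosphere irradiance = S₀ cos θ_z = 1360 × 0.1035 = 140.76 W/m².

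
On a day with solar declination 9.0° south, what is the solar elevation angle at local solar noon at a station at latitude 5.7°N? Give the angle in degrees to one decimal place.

75.3°

At local solar noon the hour angle is zero, so the elevation is 90° − |φ − δ| = 90° − |5.7° − (-9.0°)| = 90° − 14.7° = 75.3°.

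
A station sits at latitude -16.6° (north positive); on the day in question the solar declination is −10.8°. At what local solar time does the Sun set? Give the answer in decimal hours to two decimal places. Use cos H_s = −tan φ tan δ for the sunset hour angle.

−tan φ tan δ = −(-0.2981)(-0.1908) = -0.0569; H_s = arccos(-0.0569) = 93.26°.
Sunset is at 12 + H_s/15 = 12 + 6.217 = 18.217 h local solar time.

18.22 h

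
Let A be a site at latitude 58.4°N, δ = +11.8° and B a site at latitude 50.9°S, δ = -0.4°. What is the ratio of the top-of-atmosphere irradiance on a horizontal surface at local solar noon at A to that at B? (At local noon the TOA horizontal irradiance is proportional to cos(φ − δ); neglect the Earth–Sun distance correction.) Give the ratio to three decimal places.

A: cos θ_z = cos(58.4° − (11.8°)) = 0.6871.
B: cos θ_z = cos(-50.9° − (-0.4°)) = 0.6361.
Ratio A/B = 0.6871 / 0.6361 = 1.0802.

1.080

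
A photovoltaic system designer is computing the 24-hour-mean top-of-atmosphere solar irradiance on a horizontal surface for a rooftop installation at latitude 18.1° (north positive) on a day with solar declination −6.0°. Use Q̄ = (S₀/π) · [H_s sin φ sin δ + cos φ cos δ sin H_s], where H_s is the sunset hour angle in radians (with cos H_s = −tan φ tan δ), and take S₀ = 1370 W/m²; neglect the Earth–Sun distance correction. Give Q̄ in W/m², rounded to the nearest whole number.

−tan φ tan δ = −(0.3269)(-0.1051) = 0.0344; H_s = arccos(0.0344) = 88.03°. In radians, H_s = 1.5364.
H_s sin φ sin δ = 1.5364 × 0.3107 × -0.1045 = -0.0499.
cos φ cos δ sin H_s = 0.9505 × 0.9945 × 0.9994 = 0.9447.
Q̄ = (1370/π) × (-0.0499 + 0.9447) = 436.08 × 0.8948 = 390.20 W/m².

390 W/m²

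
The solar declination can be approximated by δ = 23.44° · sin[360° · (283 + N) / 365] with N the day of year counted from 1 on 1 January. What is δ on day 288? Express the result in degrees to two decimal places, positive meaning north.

-9.23°

360 × (283 + 288) / 365 = 563.178°; sin(563.178°) = -0.3936.
δ = 23.44 × -0.3936 = -9.226° ≈ -9.23°.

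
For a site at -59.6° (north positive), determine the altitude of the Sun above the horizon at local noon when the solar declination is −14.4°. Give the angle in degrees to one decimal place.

44.8°

At local solar noon the hour angle is zero, so the elevation is 90° − |φ − δ| = 90° − |-59.6° − (-14.4°)| = 90° − 45.2° = 44.8°.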